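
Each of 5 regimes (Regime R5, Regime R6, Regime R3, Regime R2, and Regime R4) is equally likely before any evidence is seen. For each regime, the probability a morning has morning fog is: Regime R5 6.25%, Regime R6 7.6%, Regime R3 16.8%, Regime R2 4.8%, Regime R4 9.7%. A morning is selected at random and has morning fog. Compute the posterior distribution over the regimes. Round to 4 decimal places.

Since the prior is uniform, the posterior is proportional to the likelihood:
  Regime R5: 0.0625
  Regime R6: 0.076
  Regime R3: 0.168
  Regime R2: 0.048
  Regime R4: 0.097
Total = 0.4515.
P(Regime R5 | fog) = 0.0625/0.4515 ≈ 0.1384
P(Regime R6 | fog) = 0.076/0.4515 ≈ 0.1683
P(Regime R3 | fog) = 0.168/0.4515 ≈ 0.3721
P(Regime R2 | fog) = 0.048/0.4515 ≈ 0.1063
P(Regime R4 | fog) = 0.097/0.4515 ≈ 0.2148

Regime R5 0.1384, Regime R6 0.1683, Regime R3 0.3721, Regime R2 0.1063, Regime R4 0.2148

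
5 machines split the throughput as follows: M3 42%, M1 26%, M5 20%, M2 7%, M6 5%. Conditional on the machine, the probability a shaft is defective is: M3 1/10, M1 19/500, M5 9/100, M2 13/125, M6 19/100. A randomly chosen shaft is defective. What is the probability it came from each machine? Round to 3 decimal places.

By Bayes' rule, posterior ∝ prior × likelihood:
  M3: 0.42 × 0.1 = 0.042
  M1: 0.26 × 0.038 = 0.00988
  M5: 0.2 × 0.09 = 0.018
  M2: 0.07 × 0.104 = 0.00728
  M6: 0.05 × 0.19 = 0.0095
Total = 0.08666.
P(M3 | defective) = 0.042/0.08666 ≈ 0.485
P(M1 | defective) = 0.00988/0.08666 ≈ 0.114
P(M5 | defective) = 0.018/0.08666 ≈ 0.208
P(M2 | defective) = 0.00728/0.08666 ≈ 0.084
P(M6 | defective) = 0.0095/0.08666 ≈ 0.110

M3 0.485, M1 0.114, M5 0.208, M2 0.084, M6 0.110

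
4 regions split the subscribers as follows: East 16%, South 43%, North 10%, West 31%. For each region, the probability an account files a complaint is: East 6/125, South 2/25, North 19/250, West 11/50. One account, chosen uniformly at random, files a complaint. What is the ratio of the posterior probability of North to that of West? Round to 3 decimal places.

Prior × likelihood for each hypothesis:
  East: 0.16 × 0.048 = 0.00768
  South: 0.43 × 0.08 = 0.0344
  North: 0.1 × 0.076 = 0.0076
  West: 0.31 × 0.22 = 0.0682
Sum = 0.11788.
The ratio is 0.0076 / 0.0682 (the normalizer cancels) = 0.111.

0.111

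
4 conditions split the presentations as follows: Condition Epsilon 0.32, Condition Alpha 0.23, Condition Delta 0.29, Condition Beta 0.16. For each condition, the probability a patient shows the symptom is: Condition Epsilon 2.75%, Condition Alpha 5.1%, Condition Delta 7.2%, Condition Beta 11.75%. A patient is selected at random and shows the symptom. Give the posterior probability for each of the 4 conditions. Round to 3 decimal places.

Unnormalized posteriors (prior × likelihood):
  Condition Epsilon: 0.32 × 0.0275 = 0.0088
  Condition Alpha: 0.23 × 0.051 = 0.01173
  Condition Delta: 0.29 × 0.072 = 0.02088
  Condition Beta: 0.16 × 0.1175 = 0.0188
Sum = 0.06021.
P(Condition Epsilon | symptomatic) = 0.0088/0.06021 ≈ 0.146
P(Condition Alpha | symptomatic) = 0.01173/0.06021 ≈ 0.195
P(Condition Delta | symptomatic) = 0.02088/0.06021 ≈ 0.347
P(Condition Beta | symptomatic) = 0.0188/0.06021 ≈ 0.312
(Check: 0.146+0.195+0.347+0.312 = 1.000.)

Condition Epsilon 0.146, Condition Alpha 0.195, Condition Delta 0.347, Condition Beta 0.312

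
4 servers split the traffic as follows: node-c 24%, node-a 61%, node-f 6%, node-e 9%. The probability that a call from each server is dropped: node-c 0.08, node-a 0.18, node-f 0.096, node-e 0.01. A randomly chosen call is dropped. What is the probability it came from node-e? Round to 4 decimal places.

Compute prior × likelihood for every hypothesis:
  node-c: 0.24 × 0.08 = 0.0192
  node-a: 0.61 × 0.18 = 0.1098
  node-f: 0.06 × 0.096 = 0.00576
  node-e: 0.09 × 0.01 = 0.0009
Normalizing constant = 0.13566.
P(node-e | evidence) = 0.0009 / 0.13566 ≈ 0.0066.

0.0066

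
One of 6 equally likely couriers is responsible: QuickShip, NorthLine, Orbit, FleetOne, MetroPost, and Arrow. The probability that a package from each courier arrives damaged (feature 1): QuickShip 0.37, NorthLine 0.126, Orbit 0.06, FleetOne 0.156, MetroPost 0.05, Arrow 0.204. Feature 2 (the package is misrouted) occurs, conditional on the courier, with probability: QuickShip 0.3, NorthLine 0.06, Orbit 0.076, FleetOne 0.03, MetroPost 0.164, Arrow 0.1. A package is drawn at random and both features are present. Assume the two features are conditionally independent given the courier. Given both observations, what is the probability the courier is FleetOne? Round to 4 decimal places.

0.0299

With a uniform prior (1/6 each), posterior ∝ likelihood:
  QuickShip: 0.37 × 0.3 = 0.111
  NorthLine: 0.126 × 0.06 = 0.00756
  Orbit: 0.06 × 0.076 = 0.00456
  FleetOne: 0.156 × 0.03 = 0.00468
  MetroPost: 0.05 × 0.164 = 0.0082
  Arrow: 0.204 × 0.1 = 0.0204
Sum = 0.1564.
P(FleetOne | evidence) = 0.00468 / 0.1564 ≈ 0.0299.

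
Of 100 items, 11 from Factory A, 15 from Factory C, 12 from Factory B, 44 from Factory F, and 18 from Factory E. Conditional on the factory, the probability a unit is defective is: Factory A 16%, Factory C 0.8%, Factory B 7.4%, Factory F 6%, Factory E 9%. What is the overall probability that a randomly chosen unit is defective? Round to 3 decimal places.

0.070

Prior × likelihood for each hypothesis:
  Factory A: 0.11 × 0.16 = 0.0176
  Factory C: 0.15 × 0.008 = 0.0012
  Factory B: 0.12 × 0.074 = 0.00888
  Factory F: 0.44 × 0.06 = 0.0264
  Factory E: 0.18 × 0.09 = 0.0162
P(defective) = 0.0176 + 0.0012 + 0.00888 + 0.0264 + 0.0162 = 0.07028 → 0.070.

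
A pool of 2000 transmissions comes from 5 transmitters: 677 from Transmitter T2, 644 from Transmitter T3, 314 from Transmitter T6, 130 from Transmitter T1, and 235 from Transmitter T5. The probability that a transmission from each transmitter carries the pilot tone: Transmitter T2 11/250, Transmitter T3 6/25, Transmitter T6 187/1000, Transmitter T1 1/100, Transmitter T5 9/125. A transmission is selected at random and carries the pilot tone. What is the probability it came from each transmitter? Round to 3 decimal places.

Compute prior × likelihood for every hypothesis:
  Transmitter T2: 0.3385 × 0.044 = 0.014894
  Transmitter T3: 0.322 × 0.24 = 0.07728
  Transmitter T6: 0.157 × 0.187 = 0.029359
  Transmitter T1: 0.065 × 0.01 = 0.00065
  Transmitter T5: 0.1175 × 0.072 = 0.00846
Total = 0.130643.
P(Transmitter T2 | pilot) = 0.014894/0.130643 ≈ 0.114
P(Transmitter T3 | pilot) = 0.07728/0.130643 ≈ 0.592
P(Transmitter T6 | pilot) = 0.029359/0.130643 ≈ 0.225
P(Transmitter T1 | pilot) = 0.00065/0.130643 ≈ 0.005
P(Transmitter T5 | pilot) = 0.00846/0.130643 ≈ 0.065

Transmitter T2 0.114, Transmitter T3 0.592, Transmitter T6 0.225, Transmitter T1 0.005, Transmitter T5 0.065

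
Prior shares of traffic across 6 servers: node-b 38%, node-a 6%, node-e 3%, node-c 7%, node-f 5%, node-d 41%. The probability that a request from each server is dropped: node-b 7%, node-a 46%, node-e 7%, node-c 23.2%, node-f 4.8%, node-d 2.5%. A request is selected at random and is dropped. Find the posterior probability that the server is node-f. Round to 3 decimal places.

0.028

Unnormalized posteriors (prior × likelihood):
  node-b: 0.38 × 0.07 = 0.0266
  node-a: 0.06 × 0.46 = 0.0276
  node-e: 0.03 × 0.07 = 0.0021
  node-c: 0.07 × 0.232 = 0.01624
  node-f: 0.05 × 0.048 = 0.0024
  node-d: 0.41 × 0.025 = 0.01025
Total = 0.08519.
P(node-f | evidence) = 0.0024 / 0.08519 ≈ 0.028.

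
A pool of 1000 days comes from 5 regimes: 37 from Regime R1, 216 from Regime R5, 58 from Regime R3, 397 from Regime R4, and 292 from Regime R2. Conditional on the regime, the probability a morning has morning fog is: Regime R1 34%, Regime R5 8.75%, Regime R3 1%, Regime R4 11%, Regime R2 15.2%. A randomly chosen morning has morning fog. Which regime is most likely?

Unnormalized posteriors (prior × likelihood):
  Regime R1: 0.037 × 0.34 = 0.01258
  Regime R5: 0.216 × 0.0875 = 0.0189
  Regime R3: 0.058 × 0.01 = 0.00058
  Regime R4: 0.397 × 0.11 = 0.04367
  Regime R2: 0.292 × 0.152 = 0.044384
Sum = 0.120114.
Largest term belongs to Regime R2, so Regime R2 is most probable.

Regime R2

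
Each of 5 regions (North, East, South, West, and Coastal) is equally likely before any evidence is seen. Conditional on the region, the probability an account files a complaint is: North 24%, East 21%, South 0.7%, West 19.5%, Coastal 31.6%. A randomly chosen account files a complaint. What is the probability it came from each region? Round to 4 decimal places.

North 0.2479, East 0.2169, South 0.0072, West 0.2014, Coastal 0.3264

Since the prior is uniform, the posterior is proportional to the likelihood:
  North: 0.24
  East: 0.21
  South: 0.007
  West: 0.195
  Coastal: 0.316
Sum = 0.968.
P(North | complaint) = 0.24/0.968 ≈ 0.2479
P(East | complaint) = 0.21/0.968 ≈ 0.2169
P(South | complaint) = 0.007/0.968 ≈ 0.0072
P(West | complaint) = 0.195/0.968 ≈ 0.2014
P(Coastal | complaint) = 0.316/0.968 ≈ 0.3264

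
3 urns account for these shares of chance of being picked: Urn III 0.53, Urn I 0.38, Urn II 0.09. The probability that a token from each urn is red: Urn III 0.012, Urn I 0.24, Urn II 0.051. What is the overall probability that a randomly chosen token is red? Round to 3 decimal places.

0.102

Unnormalized posteriors (prior × likelihood):
  Urn III: 0.53 × 0.012 = 0.00636
  Urn I: 0.38 × 0.24 = 0.0912
  Urn II: 0.09 × 0.051 = 0.00459
P(red) = 0.00636 + 0.0912 + 0.00459 = 0.10215 → 0.102.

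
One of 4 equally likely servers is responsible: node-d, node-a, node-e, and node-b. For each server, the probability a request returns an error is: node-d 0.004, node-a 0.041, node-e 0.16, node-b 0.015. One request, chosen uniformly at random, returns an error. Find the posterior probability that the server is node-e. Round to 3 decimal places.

With a uniform prior (1/4 each), posterior ∝ likelihood:
  node-d: 0.004
  node-a: 0.041
  node-e: 0.16
  node-b: 0.015
Total = 0.22.
P(node-e | evidence) = 0.16 / 0.22 ≈ 0.727.

0.727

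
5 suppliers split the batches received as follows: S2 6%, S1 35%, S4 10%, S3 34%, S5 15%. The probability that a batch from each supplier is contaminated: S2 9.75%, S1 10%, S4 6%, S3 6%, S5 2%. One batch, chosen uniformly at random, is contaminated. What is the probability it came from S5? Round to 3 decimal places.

Compute prior × likelihood for every hypothesis:
  S2: 0.06 × 0.0975 = 0.00585
  S1: 0.35 × 0.1 = 0.035
  S4: 0.1 × 0.06 = 0.006
  S3: 0.34 × 0.06 = 0.0204
  S5: 0.15 × 0.02 = 0.003
Normalizing constant = 0.07025.
P(S5 | evidence) = 0.003 / 0.07025 ≈ 0.043.

0.043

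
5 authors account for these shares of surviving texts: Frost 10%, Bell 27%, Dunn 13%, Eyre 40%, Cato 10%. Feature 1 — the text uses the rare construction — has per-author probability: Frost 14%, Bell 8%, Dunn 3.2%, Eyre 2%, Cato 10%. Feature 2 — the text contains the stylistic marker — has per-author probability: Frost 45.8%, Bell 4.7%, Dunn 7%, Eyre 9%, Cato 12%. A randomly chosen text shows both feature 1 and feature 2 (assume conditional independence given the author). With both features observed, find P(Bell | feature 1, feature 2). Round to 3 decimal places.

0.105

Unnormalized posteriors (prior × likelihood):
  Frost: 0.1 × 0.14 × 0.458 = 0.006412
  Bell: 0.27 × 0.08 × 0.047 = 0.0010152
  Dunn: 0.13 × 0.032 × 0.07 = 0.0002912
  Eyre: 0.4 × 0.02 × 0.09 = 0.00072
  Cato: 0.1 × 0.1 × 0.12 = 0.0012
Sum = 0.0096384.
P(Bell | evidence) = 0.0010152 / 0.0096384 ≈ 0.105.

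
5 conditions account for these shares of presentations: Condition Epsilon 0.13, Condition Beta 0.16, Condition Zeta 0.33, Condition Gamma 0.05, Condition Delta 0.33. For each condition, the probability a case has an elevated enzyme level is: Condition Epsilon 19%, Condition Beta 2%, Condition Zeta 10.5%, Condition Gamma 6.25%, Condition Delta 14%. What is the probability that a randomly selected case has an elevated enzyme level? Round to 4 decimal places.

0.1119

By Bayes' rule, posterior ∝ prior × likelihood:
  Condition Epsilon: 0.13 × 0.19 = 0.0247
  Condition Beta: 0.16 × 0.02 = 0.0032
  Condition Zeta: 0.33 × 0.105 = 0.03465
  Condition Gamma: 0.05 × 0.0625 = 0.003125
  Condition Delta: 0.33 × 0.14 = 0.0462
P(elevated) = 0.0247 + 0.0032 + 0.03465 + 0.003125 + 0.0462 = 0.111875 → 0.1119.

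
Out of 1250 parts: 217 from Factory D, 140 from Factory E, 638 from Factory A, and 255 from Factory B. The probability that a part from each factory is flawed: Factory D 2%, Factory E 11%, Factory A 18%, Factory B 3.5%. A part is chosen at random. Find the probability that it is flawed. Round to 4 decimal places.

0.1148

Unnormalized posteriors (prior × likelihood):
  Factory D: 0.1736 × 0.02 = 0.003472
  Factory E: 0.112 × 0.11 = 0.01232
  Factory A: 0.5104 × 0.18 = 0.091872
  Factory B: 0.204 × 0.035 = 0.00714
P(flawed) = 0.003472 + 0.01232 + 0.091872 + 0.00714 = 0.114804 → 0.1148.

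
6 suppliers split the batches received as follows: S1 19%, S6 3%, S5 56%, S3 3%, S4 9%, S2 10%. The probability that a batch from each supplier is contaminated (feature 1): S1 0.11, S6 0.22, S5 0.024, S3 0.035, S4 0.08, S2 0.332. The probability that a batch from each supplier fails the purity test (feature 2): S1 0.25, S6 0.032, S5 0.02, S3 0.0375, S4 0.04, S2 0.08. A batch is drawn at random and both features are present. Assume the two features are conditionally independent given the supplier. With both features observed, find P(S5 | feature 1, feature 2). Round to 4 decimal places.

0.0309

Unnormalized posteriors (prior × likelihood):
  S1: 0.19 × 0.11 × 0.25 = 0.005225
  S6: 0.03 × 0.22 × 0.032 = 0.0002112
  S5: 0.56 × 0.024 × 0.02 = 0.0002688
  S3: 0.03 × 0.035 × 0.0375 = 0.000039375
  S4: 0.09 × 0.08 × 0.04 = 0.000288
  S2: 0.1 × 0.332 × 0.08 = 0.002656
Normalizing constant = 0.008688375.
P(S5 | evidence) = 0.0002688 / 0.008688375 ≈ 0.0309.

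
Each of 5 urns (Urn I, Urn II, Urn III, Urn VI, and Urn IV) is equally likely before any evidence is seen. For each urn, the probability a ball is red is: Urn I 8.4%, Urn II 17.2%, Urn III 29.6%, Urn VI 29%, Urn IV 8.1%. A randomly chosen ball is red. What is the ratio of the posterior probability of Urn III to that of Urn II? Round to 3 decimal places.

1.721

With a uniform prior (1/5 each), posterior ∝ likelihood:
  Urn I: 0.084
  Urn II: 0.172
  Urn III: 0.296
  Urn VI: 0.29
  Urn IV: 0.081
Sum = 0.923.
The ratio is 0.296 / 0.172 (the normalizer cancels) = 1.721.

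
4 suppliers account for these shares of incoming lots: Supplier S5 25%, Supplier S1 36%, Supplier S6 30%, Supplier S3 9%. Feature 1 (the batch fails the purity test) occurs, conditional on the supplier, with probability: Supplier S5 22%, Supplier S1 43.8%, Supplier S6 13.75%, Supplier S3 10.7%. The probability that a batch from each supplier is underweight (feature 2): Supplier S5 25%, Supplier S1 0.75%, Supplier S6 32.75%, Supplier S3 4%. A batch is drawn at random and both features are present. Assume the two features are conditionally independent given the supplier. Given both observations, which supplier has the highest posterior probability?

By Bayes' rule, posterior ∝ prior × likelihood:
  Supplier S5: 0.25 × 0.22 × 0.25 = 0.01375
  Supplier S1: 0.36 × 0.438 × 0.0075 = 0.0011826
  Supplier S6: 0.3 × 0.1375 × 0.3275 = 0.013509375
  Supplier S3: 0.09 × 0.107 × 0.04 = 0.0003852
Sum = 0.028827175.
Largest term belongs to Supplier S5, so Supplier S5 is most probable.

Supplier S5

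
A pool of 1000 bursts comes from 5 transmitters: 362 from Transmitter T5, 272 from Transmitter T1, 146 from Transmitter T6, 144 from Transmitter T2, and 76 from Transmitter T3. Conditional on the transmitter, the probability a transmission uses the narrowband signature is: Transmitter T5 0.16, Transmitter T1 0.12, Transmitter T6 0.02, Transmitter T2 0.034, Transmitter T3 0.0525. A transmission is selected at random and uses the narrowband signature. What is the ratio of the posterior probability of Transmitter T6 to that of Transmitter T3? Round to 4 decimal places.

0.7318

By Bayes' rule, posterior ∝ prior × likelihood:
  Transmitter T5: 0.362 × 0.16 = 0.05792
  Transmitter T1: 0.272 × 0.12 = 0.03264
  Transmitter T6: 0.146 × 0.02 = 0.00292
  Transmitter T2: 0.144 × 0.034 = 0.004896
  Transmitter T3: 0.076 × 0.0525 = 0.00399
Total = 0.102366.
The ratio is 0.00292 / 0.00399 (the normalizer cancels) = 0.7318.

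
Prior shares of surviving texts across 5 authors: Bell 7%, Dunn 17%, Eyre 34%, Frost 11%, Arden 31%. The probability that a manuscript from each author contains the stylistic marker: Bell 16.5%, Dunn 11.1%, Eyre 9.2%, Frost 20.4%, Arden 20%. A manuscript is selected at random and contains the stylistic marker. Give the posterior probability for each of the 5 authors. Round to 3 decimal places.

Bell 0.079, Dunn 0.129, Eyre 0.214, Frost 0.154, Arden 0.424

Compute prior × likelihood for every hypothesis:
  Bell: 0.07 × 0.165 = 0.01155
  Dunn: 0.17 × 0.111 = 0.01887
  Eyre: 0.34 × 0.092 = 0.03128
  Frost: 0.11 × 0.204 = 0.02244
  Arden: 0.31 × 0.2 = 0.062
Sum = 0.14614.
P(Bell | marker) = 0.01155/0.14614 ≈ 0.079
P(Dunn | marker) = 0.01887/0.14614 ≈ 0.129
P(Eyre | marker) = 0.03128/0.14614 ≈ 0.214
P(Frost | marker) = 0.02244/0.14614 ≈ 0.154
P(Arden | marker) = 0.062/0.14614 ≈ 0.424
(Check: 0.079+0.129+0.214+0.154+0.424 = 1.000.)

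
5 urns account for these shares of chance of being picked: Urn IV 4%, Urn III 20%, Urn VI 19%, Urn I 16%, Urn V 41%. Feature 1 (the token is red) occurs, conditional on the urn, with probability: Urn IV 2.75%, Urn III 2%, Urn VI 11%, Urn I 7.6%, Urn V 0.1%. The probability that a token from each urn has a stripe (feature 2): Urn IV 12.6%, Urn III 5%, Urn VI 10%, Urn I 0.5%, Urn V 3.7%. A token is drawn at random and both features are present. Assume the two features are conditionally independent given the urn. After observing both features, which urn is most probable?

Urn VI

By Bayes' rule, posterior ∝ prior × likelihood:
  Urn IV: 0.04 × 0.0275 × 0.126 = 0.0001386
  Urn III: 0.2 × 0.02 × 0.05 = 0.0002
  Urn VI: 0.19 × 0.11 × 0.1 = 0.00209
  Urn I: 0.16 × 0.076 × 0.005 = 0.0000608
  Urn V: 0.41 × 0.001 × 0.037 = 0.00001517
Normalizing constant = 0.00250457.
Largest term belongs to Urn VI, so Urn VI is most probable.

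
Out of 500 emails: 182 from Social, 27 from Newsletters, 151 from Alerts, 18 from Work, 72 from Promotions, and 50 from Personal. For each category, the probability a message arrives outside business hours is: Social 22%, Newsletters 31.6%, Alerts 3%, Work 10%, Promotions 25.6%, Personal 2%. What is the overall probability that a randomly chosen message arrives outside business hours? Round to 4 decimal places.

By Bayes' rule, posterior ∝ prior × likelihood:
  Social: 0.364 × 0.22 = 0.08008
  Newsletters: 0.054 × 0.316 = 0.017064
  Alerts: 0.302 × 0.03 = 0.00906
  Work: 0.036 × 0.1 = 0.0036
  Promotions: 0.144 × 0.256 = 0.036864
  Personal: 0.1 × 0.02 = 0.002
P(off-hours) = 0.08008 + 0.017064 + 0.00906 + 0.0036 + 0.036864 + 0.002 = 0.148668 → 0.1487.

0.1487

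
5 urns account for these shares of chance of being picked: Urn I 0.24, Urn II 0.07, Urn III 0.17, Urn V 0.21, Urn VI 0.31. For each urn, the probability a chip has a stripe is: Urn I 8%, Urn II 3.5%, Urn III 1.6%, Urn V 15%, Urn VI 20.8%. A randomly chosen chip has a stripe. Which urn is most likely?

Urn VI

Compute prior × likelihood for every hypothesis:
  Urn I: 0.24 × 0.08 = 0.0192
  Urn II: 0.07 × 0.035 = 0.00245
  Urn III: 0.17 × 0.016 = 0.00272
  Urn V: 0.21 × 0.15 = 0.0315
  Urn VI: 0.31 × 0.208 = 0.06448
Normalizing constant = 0.12035.
Largest term belongs to Urn VI, so Urn VI is most probable.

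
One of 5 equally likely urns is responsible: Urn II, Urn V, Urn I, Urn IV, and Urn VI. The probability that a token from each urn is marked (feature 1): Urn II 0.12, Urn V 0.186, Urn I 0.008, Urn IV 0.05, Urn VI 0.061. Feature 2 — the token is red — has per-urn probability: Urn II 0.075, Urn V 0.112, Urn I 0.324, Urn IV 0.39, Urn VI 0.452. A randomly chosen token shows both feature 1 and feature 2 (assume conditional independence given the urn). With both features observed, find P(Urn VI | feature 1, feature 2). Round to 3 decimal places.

Since the prior is uniform, the posterior is proportional to the likelihood:
  Urn II: 0.12 × 0.075 = 0.009
  Urn V: 0.186 × 0.112 = 0.020832
  Urn I: 0.008 × 0.324 = 0.002592
  Urn IV: 0.05 × 0.39 = 0.0195
  Urn VI: 0.061 × 0.452 = 0.027572
Sum = 0.079496.
P(Urn VI | evidence) = 0.027572 / 0.079496 ≈ 0.347.

0.347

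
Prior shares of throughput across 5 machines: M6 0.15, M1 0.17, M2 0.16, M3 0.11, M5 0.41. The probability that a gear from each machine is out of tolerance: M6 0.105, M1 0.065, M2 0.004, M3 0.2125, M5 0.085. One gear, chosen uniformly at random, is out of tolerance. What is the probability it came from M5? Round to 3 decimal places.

Compute prior × likelihood for every hypothesis:
  M6: 0.15 × 0.105 = 0.01575
  M1: 0.17 × 0.065 = 0.01105
  M2: 0.16 × 0.004 = 0.00064
  M3: 0.11 × 0.2125 = 0.023375
  M5: 0.41 × 0.085 = 0.03485
Normalizing constant = 0.085665.
P(M5 | evidence) = 0.03485 / 0.085665 ≈ 0.407.

0.407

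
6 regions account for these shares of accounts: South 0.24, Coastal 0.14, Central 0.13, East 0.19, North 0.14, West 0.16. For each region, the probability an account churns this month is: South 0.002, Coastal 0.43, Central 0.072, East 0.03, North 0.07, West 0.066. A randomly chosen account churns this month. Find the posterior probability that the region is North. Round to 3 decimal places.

0.102

Prior × likelihood for each hypothesis:
  South: 0.24 × 0.002 = 0.00048
  Coastal: 0.14 × 0.43 = 0.0602
  Central: 0.13 × 0.072 = 0.00936
  East: 0.19 × 0.03 = 0.0057
  North: 0.14 × 0.07 = 0.0098
  West: 0.16 × 0.066 = 0.01056
Normalizing constant = 0.0961.
P(North | evidence) = 0.0098 / 0.0961 ≈ 0.102.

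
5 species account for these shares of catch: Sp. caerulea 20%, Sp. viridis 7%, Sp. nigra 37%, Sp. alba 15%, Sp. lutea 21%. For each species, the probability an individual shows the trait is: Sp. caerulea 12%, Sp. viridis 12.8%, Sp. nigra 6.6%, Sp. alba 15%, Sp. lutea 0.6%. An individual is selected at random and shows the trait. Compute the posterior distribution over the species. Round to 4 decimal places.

Sp. caerulea 0.2958, Sp. viridis 0.1104, Sp. nigra 0.3010, Sp. alba 0.2773, Sp. lutea 0.0155

Prior × likelihood for each hypothesis:
  Sp. caerulea: 0.2 × 0.12 = 0.024
  Sp. viridis: 0.07 × 0.128 = 0.00896
  Sp. nigra: 0.37 × 0.066 = 0.02442
  Sp. alba: 0.15 × 0.15 = 0.0225
  Sp. lutea: 0.21 × 0.006 = 0.00126
Sum = 0.08114.
P(Sp. caerulea | trait) = 0.024/0.08114 ≈ 0.2958
P(Sp. viridis | trait) = 0.00896/0.08114 ≈ 0.1104
P(Sp. nigra | trait) = 0.02442/0.08114 ≈ 0.3010
P(Sp. alba | trait) = 0.0225/0.08114 ≈ 0.2773
P(Sp. lutea | trait) = 0.00126/0.08114 ≈ 0.0155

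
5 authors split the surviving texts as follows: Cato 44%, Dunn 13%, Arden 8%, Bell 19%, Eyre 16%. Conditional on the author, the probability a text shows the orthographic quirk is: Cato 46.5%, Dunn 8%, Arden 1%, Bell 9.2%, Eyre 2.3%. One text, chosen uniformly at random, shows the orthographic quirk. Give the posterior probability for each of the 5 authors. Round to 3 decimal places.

By Bayes' rule, posterior ∝ prior × likelihood:
  Cato: 0.44 × 0.465 = 0.2046
  Dunn: 0.13 × 0.08 = 0.0104
  Arden: 0.08 × 0.01 = 0.0008
  Bell: 0.19 × 0.092 = 0.01748
  Eyre: 0.16 × 0.023 = 0.00368
Total = 0.23696.
P(Cato | quirk) = 0.2046/0.23696 ≈ 0.863
P(Dunn | quirk) = 0.0104/0.23696 ≈ 0.044
P(Arden | quirk) = 0.0008/0.23696 ≈ 0.003
P(Bell | quirk) = 0.01748/0.23696 ≈ 0.074
P(Eyre | quirk) = 0.00368/0.23696 ≈ 0.016

Cato 0.863, Dunn 0.044, Arden 0.003, Bell 0.074, Eyre 0.016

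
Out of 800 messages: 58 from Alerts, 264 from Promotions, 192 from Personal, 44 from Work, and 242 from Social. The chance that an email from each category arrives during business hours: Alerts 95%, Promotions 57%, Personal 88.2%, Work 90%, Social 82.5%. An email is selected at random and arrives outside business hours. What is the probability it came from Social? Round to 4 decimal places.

0.2279

Taking complements, P(off-hours | each) = Alerts 0.05, Promotions 0.43, Personal 0.118, Work 0.1, Social 0.175.
Unnormalized posteriors (prior × likelihood):
  Alerts: 0.0725 × 0.05 = 0.003625
  Promotions: 0.33 × 0.43 = 0.1419
  Personal: 0.24 × 0.118 = 0.02832
  Work: 0.055 × 0.1 = 0.0055
  Social: 0.3025 × 0.175 = 0.0529375
Normalizing constant = 0.2322825.
P(Social | evidence) = 0.0529375 / 0.2322825 ≈ 0.2279.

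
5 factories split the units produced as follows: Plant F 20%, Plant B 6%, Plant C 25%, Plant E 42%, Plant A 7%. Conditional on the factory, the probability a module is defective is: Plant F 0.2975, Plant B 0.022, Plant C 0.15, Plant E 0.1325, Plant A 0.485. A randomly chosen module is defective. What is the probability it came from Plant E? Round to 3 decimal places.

Prior × likelihood for each hypothesis:
  Plant F: 0.2 × 0.2975 = 0.0595
  Plant B: 0.06 × 0.022 = 0.00132
  Plant C: 0.25 × 0.15 = 0.0375
  Plant E: 0.42 × 0.1325 = 0.05565
  Plant A: 0.07 × 0.485 = 0.03395
Normalizing constant = 0.18792.
P(Plant E | evidence) = 0.05565 / 0.18792 ≈ 0.296.

0.296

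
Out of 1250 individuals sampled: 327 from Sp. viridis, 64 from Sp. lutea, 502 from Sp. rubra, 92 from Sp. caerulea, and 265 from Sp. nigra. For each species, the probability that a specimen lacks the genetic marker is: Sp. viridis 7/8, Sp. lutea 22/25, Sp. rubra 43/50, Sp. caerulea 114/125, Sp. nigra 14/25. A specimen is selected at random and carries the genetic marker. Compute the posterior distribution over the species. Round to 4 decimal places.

Sp. viridis 0.1678, Sp. lutea 0.0315, Sp. rubra 0.2886, Sp. caerulea 0.0332, Sp. nigra 0.4788

Taking complements, P(marker | each) = Sp. viridis 0.125, Sp. lutea 0.12, Sp. rubra 0.14, Sp. caerulea 0.088, Sp. nigra 0.44.
By Bayes' rule, posterior ∝ prior × likelihood:
  Sp. viridis: 0.2616 × 0.125 = 0.0327
  Sp. lutea: 0.0512 × 0.12 = 0.006144
  Sp. rubra: 0.4016 × 0.14 = 0.056224
  Sp. caerulea: 0.0736 × 0.088 = 0.0064768
  Sp. nigra: 0.212 × 0.44 = 0.09328
Total = 0.1948248.
P(Sp. viridis | marker) = 0.0327/0.1948248 ≈ 0.1678
P(Sp. lutea | marker) = 0.006144/0.1948248 ≈ 0.0315
P(Sp. rubra | marker) = 0.056224/0.1948248 ≈ 0.2886
P(Sp. caerulea | marker) = 0.0064768/0.1948248 ≈ 0.0332
P(Sp. nigra | marker) = 0.09328/0.1948248 ≈ 0.4788
(Check: 0.1678+0.0315+0.2886+0.0332+0.4788 = 0.9999.)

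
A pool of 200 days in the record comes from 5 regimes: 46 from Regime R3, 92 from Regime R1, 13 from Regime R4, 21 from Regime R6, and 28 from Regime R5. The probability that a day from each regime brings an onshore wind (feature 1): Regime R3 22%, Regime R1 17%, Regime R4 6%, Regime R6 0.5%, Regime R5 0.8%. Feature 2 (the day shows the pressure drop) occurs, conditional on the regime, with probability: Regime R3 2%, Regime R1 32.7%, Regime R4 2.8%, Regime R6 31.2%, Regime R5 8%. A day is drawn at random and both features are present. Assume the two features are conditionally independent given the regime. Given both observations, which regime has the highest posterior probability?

By Bayes' rule, posterior ∝ prior × likelihood:
  Regime R3: 0.23 × 0.22 × 0.02 = 0.001012
  Regime R1: 0.46 × 0.17 × 0.327 = 0.0255714
  Regime R4: 0.065 × 0.06 × 0.028 = 0.0001092
  Regime R6: 0.105 × 0.005 × 0.312 = 0.0001638
  Regime R5: 0.14 × 0.008 × 0.08 = 0.0000896
Normalizing constant = 0.026946.
Largest term belongs to Regime R1, so Regime R1 is most probable.

Regime R1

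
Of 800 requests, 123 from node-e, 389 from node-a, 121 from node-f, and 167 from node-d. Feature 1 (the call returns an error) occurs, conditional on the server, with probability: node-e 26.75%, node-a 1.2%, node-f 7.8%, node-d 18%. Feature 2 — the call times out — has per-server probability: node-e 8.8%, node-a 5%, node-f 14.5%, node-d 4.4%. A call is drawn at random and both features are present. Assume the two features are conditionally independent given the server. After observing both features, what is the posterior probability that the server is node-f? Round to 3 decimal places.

Compute prior × likelihood for every hypothesis:
  node-e: 0.15375 × 0.2675 × 0.088 = 0.003619275
  node-a: 0.48625 × 0.012 × 0.05 = 0.00029175
  node-f: 0.15125 × 0.078 × 0.145 = 0.0017106375
  node-d: 0.20875 × 0.18 × 0.044 = 0.0016533
Sum = 0.0072749625.
P(node-f | evidence) = 0.0017106375 / 0.0072749625 ≈ 0.235.

0.235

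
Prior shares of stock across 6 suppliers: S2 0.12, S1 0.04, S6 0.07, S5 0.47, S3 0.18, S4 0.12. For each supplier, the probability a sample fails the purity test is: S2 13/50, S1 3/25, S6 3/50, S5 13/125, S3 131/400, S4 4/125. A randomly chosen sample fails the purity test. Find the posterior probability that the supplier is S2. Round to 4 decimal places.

Compute prior × likelihood for every hypothesis:
  S2: 0.12 × 0.26 = 0.0312
  S1: 0.04 × 0.12 = 0.0048
  S6: 0.07 × 0.06 = 0.0042
  S5: 0.47 × 0.104 = 0.04888
  S3: 0.18 × 0.3275 = 0.05895
  S4: 0.12 × 0.032 = 0.00384
Total = 0.15187.
P(S2 | evidence) = 0.0312 / 0.15187 ≈ 0.2054.

0.2054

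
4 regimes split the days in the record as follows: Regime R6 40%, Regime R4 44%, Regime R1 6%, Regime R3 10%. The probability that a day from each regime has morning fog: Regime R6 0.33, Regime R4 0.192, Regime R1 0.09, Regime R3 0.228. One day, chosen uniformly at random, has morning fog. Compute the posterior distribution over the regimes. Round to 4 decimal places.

Compute prior × likelihood for every hypothesis:
  Regime R6: 0.4 × 0.33 = 0.132
  Regime R4: 0.44 × 0.192 = 0.08448
  Regime R1: 0.06 × 0.09 = 0.0054
  Regime R3: 0.1 × 0.228 = 0.0228
Sum = 0.24468.
P(Regime R6 | fog) = 0.132/0.24468 ≈ 0.5395
P(Regime R4 | fog) = 0.08448/0.24468 ≈ 0.3453
P(Regime R1 | fog) = 0.0054/0.24468 ≈ 0.0221
P(Regime R3 | fog) = 0.0228/0.24468 ≈ 0.0932

Regime R6 0.5395, Regime R4 0.3453, Regime R1 0.0221, Regime R3 0.0932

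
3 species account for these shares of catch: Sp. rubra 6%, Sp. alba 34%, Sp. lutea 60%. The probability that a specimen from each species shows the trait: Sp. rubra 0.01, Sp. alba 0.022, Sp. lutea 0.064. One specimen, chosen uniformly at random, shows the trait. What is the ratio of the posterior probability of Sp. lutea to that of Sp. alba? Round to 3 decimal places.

By Bayes' rule, posterior ∝ prior × likelihood:
  Sp. rubra: 0.06 × 0.01 = 0.0006
  Sp. alba: 0.34 × 0.022 = 0.00748
  Sp. lutea: 0.6 × 0.064 = 0.0384
Sum = 0.04648.
The ratio is 0.0384 / 0.00748 (the normalizer cancels) = 5.134.

5.134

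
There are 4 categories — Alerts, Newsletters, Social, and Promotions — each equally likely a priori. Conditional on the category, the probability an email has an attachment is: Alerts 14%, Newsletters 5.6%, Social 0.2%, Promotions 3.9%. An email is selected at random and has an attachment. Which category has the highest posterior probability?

With a uniform prior (1/4 each), posterior ∝ likelihood:
  Alerts: 0.14
  Newsletters: 0.056
  Social: 0.002
  Promotions: 0.039
Sum = 0.237.
Largest term belongs to Alerts, so Alerts is most probable.

Alerts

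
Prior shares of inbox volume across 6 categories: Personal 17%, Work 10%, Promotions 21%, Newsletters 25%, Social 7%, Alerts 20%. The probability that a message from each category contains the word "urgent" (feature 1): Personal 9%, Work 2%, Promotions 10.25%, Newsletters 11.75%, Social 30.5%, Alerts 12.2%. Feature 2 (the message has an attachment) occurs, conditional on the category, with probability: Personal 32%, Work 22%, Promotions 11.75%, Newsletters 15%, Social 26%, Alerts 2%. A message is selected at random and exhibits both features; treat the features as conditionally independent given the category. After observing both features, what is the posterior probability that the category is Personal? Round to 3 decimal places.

Unnormalized posteriors (prior × likelihood):
  Personal: 0.17 × 0.09 × 0.32 = 0.004896
  Work: 0.1 × 0.02 × 0.22 = 0.00044
  Promotions: 0.21 × 0.1025 × 0.1175 = 0.0025291875
  Newsletters: 0.25 × 0.1175 × 0.15 = 0.00440625
  Social: 0.07 × 0.305 × 0.26 = 0.005551
  Alerts: 0.2 × 0.122 × 0.02 = 0.000488
Total = 0.0183104375.
P(Personal | evidence) = 0.004896 / 0.0183104375 ≈ 0.267.

0.267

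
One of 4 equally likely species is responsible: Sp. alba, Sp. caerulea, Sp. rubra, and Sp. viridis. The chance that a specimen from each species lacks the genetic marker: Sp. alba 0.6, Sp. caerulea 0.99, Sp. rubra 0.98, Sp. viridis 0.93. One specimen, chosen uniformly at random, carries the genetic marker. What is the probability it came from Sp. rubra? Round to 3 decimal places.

0.040

Taking complements, P(marker | each) = Sp. alba 0.4, Sp. caerulea 0.01, Sp. rubra 0.02, Sp. viridis 0.07.
With a uniform prior (1/4 each), posterior ∝ likelihood:
  Sp. alba: 0.4
  Sp. caerulea: 0.01
  Sp. rubra: 0.02
  Sp. viridis: 0.07
Normalizing constant = 0.5.
P(Sp. rubra | evidence) = 0.02 / 0.5 ≈ 0.040.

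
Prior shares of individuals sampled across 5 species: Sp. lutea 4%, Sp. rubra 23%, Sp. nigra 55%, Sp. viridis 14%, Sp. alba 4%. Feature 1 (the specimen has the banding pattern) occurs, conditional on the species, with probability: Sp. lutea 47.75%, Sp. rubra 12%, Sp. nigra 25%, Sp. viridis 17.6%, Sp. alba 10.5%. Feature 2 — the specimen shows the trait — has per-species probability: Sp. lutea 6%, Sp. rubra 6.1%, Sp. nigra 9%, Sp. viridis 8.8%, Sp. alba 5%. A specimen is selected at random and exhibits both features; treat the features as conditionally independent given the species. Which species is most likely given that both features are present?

Sp. nigra

Unnormalized posteriors (prior × likelihood):
  Sp. lutea: 0.04 × 0.4775 × 0.06 = 0.001146
  Sp. rubra: 0.23 × 0.12 × 0.061 = 0.0016836
  Sp. nigra: 0.55 × 0.25 × 0.09 = 0.012375
  Sp. viridis: 0.14 × 0.176 × 0.088 = 0.00216832
  Sp. alba: 0.04 × 0.105 × 0.05 = 0.00021
Sum = 0.01758292.
Largest term belongs to Sp. nigra, so Sp. nigra is most probable.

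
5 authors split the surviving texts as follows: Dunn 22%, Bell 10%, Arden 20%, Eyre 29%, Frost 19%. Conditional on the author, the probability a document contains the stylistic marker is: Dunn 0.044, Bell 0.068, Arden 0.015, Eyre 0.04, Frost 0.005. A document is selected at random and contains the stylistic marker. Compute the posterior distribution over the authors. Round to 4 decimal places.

Dunn 0.3022, Bell 0.2123, Arden 0.0937, Eyre 0.3622, Frost 0.0297

Prior × likelihood for each hypothesis:
  Dunn: 0.22 × 0.044 = 0.00968
  Bell: 0.1 × 0.068 = 0.0068
  Arden: 0.2 × 0.015 = 0.003
  Eyre: 0.29 × 0.04 = 0.0116
  Frost: 0.19 × 0.005 = 0.00095
Total = 0.03203.
P(Dunn | marker) = 0.00968/0.03203 ≈ 0.3022
P(Bell | marker) = 0.0068/0.03203 ≈ 0.2123
P(Arden | marker) = 0.003/0.03203 ≈ 0.0937
P(Eyre | marker) = 0.0116/0.03203 ≈ 0.3622
P(Frost | marker) = 0.00095/0.03203 ≈ 0.0297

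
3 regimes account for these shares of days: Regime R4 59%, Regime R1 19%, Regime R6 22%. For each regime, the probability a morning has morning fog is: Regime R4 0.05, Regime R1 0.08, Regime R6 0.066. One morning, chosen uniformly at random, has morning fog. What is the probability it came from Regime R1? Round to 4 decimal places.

0.2567

Prior × likelihood for each hypothesis:
  Regime R4: 0.59 × 0.05 = 0.0295
  Regime R1: 0.19 × 0.08 = 0.0152
  Regime R6: 0.22 × 0.066 = 0.01452
Normalizing constant = 0.05922.
P(Regime R1 | evidence) = 0.0152 / 0.05922 ≈ 0.2567.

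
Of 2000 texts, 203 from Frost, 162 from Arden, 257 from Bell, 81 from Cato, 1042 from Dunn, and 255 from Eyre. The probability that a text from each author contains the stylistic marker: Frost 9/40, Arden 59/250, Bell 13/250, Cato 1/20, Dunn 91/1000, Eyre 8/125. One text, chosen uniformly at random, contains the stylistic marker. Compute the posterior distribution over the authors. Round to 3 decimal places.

By Bayes' rule, posterior ∝ prior × likelihood:
  Frost: 0.1015 × 0.225 = 0.0228375
  Arden: 0.081 × 0.236 = 0.019116
  Bell: 0.1285 × 0.052 = 0.006682
  Cato: 0.0405 × 0.05 = 0.002025
  Dunn: 0.521 × 0.091 = 0.047411
  Eyre: 0.1275 × 0.064 = 0.00816
Normalizing constant = 0.1062315.
P(Frost | marker) = 0.0228375/0.1062315 ≈ 0.215
P(Arden | marker) = 0.019116/0.1062315 ≈ 0.180
P(Bell | marker) = 0.006682/0.1062315 ≈ 0.063
P(Cato | marker) = 0.002025/0.1062315 ≈ 0.019
P(Dunn | marker) = 0.047411/0.1062315 ≈ 0.446
P(Eyre | marker) = 0.00816/0.1062315 ≈ 0.077
(Check: 0.215+0.180+0.063+0.019+0.446+0.077 = 1.000.)

Frost 0.215, Arden 0.180, Bell 0.063, Cato 0.019, Dunn 0.446, Eyre 0.077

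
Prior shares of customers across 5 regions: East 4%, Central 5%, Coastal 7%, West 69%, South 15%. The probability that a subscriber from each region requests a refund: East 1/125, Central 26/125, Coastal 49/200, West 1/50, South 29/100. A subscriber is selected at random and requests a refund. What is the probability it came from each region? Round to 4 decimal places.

East 0.0038, Central 0.1221, Coastal 0.2014, West 0.1620, South 0.5107

Compute prior × likelihood for every hypothesis:
  East: 0.04 × 0.008 = 0.00032
  Central: 0.05 × 0.208 = 0.0104
  Coastal: 0.07 × 0.245 = 0.01715
  West: 0.69 × 0.02 = 0.0138
  South: 0.15 × 0.29 = 0.0435
Total = 0.08517.
P(East | refund) = 0.00032/0.08517 ≈ 0.0038
P(Central | refund) = 0.0104/0.08517 ≈ 0.1221
P(Coastal | refund) = 0.01715/0.08517 ≈ 0.2014
P(West | refund) = 0.0138/0.08517 ≈ 0.1620
P(South | refund) = 0.0435/0.08517 ≈ 0.5107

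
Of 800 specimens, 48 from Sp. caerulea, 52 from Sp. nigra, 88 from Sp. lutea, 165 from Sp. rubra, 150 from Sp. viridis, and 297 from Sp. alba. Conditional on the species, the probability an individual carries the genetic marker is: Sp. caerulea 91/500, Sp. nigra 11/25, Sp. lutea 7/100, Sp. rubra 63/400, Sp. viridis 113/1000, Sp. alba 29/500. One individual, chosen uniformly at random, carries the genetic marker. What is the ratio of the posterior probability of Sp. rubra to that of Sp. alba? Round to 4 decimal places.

1.5086

By Bayes' rule, posterior ∝ prior × likelihood:
  Sp. caerulea: 0.06 × 0.182 = 0.01092
  Sp. nigra: 0.065 × 0.44 = 0.0286
  Sp. lutea: 0.11 × 0.07 = 0.0077
  Sp. rubra: 0.20625 × 0.1575 = 0.032484375
  Sp. viridis: 0.1875 × 0.113 = 0.0211875
  Sp. alba: 0.37125 × 0.058 = 0.0215325
Sum = 0.122424375.
The ratio is 0.032484375 / 0.0215325 (the normalizer cancels) = 1.5086.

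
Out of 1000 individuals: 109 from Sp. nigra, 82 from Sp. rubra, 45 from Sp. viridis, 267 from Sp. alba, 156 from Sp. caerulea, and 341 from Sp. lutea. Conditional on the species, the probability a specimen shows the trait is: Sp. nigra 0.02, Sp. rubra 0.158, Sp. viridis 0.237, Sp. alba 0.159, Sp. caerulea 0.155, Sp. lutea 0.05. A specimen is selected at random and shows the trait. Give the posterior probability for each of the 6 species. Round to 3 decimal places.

Prior × likelihood for each hypothesis:
  Sp. nigra: 0.109 × 0.02 = 0.00218
  Sp. rubra: 0.082 × 0.158 = 0.012956
  Sp. viridis: 0.045 × 0.237 = 0.010665
  Sp. alba: 0.267 × 0.159 = 0.042453
  Sp. caerulea: 0.156 × 0.155 = 0.02418
  Sp. lutea: 0.341 × 0.05 = 0.01705
Sum = 0.109484.
P(Sp. nigra | trait) = 0.00218/0.109484 ≈ 0.020
P(Sp. rubra | trait) = 0.012956/0.109484 ≈ 0.118
P(Sp. viridis | trait) = 0.010665/0.109484 ≈ 0.097
P(Sp. alba | trait) = 0.042453/0.109484 ≈ 0.388
P(Sp. caerulea | trait) = 0.02418/0.109484 ≈ 0.221
P(Sp. lutea | trait) = 0.01705/0.109484 ≈ 0.156
(Check: 0.020+0.118+0.097+0.388+0.221+0.156 = 1.000.)

Sp. nigra 0.020, Sp. rubra 0.118, Sp. viridis 0.097, Sp. alba 0.388, Sp. caerulea 0.221, Sp. lutea 0.156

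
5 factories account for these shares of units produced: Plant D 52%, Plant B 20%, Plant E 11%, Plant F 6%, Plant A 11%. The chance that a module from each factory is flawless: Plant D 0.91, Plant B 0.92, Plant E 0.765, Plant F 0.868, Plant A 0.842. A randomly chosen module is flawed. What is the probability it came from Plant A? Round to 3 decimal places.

0.153

Taking complements, P(flawed | each) = Plant D 0.09, Plant B 0.08, Plant E 0.235, Plant F 0.132, Plant A 0.158.
Unnormalized posteriors (prior × likelihood):
  Plant D: 0.52 × 0.09 = 0.0468
  Plant B: 0.2 × 0.08 = 0.016
  Plant E: 0.11 × 0.235 = 0.02585
  Plant F: 0.06 × 0.132 = 0.00792
  Plant A: 0.11 × 0.158 = 0.01738
Normalizing constant = 0.11395.
P(Plant A | evidence) = 0.01738 / 0.11395 ≈ 0.153.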